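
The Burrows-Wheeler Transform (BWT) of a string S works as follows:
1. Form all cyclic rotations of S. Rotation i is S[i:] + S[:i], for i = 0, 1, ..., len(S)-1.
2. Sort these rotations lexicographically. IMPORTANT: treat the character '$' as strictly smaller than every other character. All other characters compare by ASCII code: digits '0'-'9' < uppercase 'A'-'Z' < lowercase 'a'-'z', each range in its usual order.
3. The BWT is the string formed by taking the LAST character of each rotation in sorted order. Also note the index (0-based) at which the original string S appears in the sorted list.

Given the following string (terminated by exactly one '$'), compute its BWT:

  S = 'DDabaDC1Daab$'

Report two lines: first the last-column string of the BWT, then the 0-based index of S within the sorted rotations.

All 13 rotations (rotation i = S[i:]+S[:i]):
  rot[0] = DDabaDC1Daab$
  rot[1] = DabaDC1Daab$D
  rot[2] = abaDC1Daab$DD
  rot[3] = baDC1Daab$DDa
  rot[4] = aDC1Daab$DDab
  rot[5] = DC1Daab$DDaba
  rot[6] = C1Daab$DDabaD
  rot[7] = 1Daab$DDabaDC
  rot[8] = Daab$DDabaDC1
  rot[9] = aab$DDabaDC1D
  rot[10] = ab$DDabaDC1Da
  rot[11] = b$DDabaDC1Daa
  rot[12] = $DDabaDC1Daab
Sorted (with $ < everything):
  sorted[0] = $DDabaDC1Daab  (last char: 'b')
  sorted[1] = 1Daab$DDabaDC  (last char: 'C')
  sorted[2] = C1Daab$DDabaD  (last char: 'D')
  sorted[3] = DC1Daab$DDaba  (last char: 'a')
  sorted[4] = DDabaDC1Daab$  (last char: '$')
  sorted[5] = Daab$DDabaDC1  (last char: '1')
  sorted[6] = DabaDC1Daab$D  (last char: 'D')
  sorted[7] = aDC1Daab$DDab  (last char: 'b')
  sorted[8] = aab$DDabaDC1D  (last char: 'D')
  sorted[9] = ab$DDabaDC1Da  (last char: 'a')
  sorted[10] = abaDC1Daab$DD  (last char: 'D')
  sorted[11] = b$DDabaDC1Daa  (last char: 'a')
  sorted[12] = baDC1Daab$DDa  (last char: 'a')
Last column: bCDa$1DbDaDaa
Original string S is at sorted index 4

Answer: bCDa$1DbDaDaa
4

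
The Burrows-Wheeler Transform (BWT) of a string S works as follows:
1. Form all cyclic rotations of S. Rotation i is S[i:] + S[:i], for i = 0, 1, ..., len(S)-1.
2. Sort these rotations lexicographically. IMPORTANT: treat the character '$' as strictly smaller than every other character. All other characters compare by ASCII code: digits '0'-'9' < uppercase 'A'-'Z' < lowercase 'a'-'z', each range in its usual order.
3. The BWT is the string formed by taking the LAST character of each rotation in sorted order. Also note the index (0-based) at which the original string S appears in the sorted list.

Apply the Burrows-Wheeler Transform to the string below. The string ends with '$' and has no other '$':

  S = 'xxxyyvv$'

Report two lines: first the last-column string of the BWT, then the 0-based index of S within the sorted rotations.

All 8 rotations (rotation i = S[i:]+S[:i]):
  rot[0] = xxxyyvv$
  rot[1] = xxyyvv$x
  rot[2] = xyyvv$xx
  rot[3] = yyvv$xxx
  rot[4] = yvv$xxxy
  rot[5] = vv$xxxyy
  rot[6] = v$xxxyyv
  rot[7] = $xxxyyvv
Sorted (with $ < everything):
  sorted[0] = $xxxyyvv  (last char: 'v')
  sorted[1] = v$xxxyyv  (last char: 'v')
  sorted[2] = vv$xxxyy  (last char: 'y')
  sorted[3] = xxxyyvv$  (last char: '$')
  sorted[4] = xxyyvv$x  (last char: 'x')
  sorted[5] = xyyvv$xx  (last char: 'x')
  sorted[6] = yvv$xxxy  (last char: 'y')
  sorted[7] = yyvv$xxx  (last char: 'x')
Last column: vvy$xxyx
Original string S is at sorted index 3

Answer: vvy$xxyx
3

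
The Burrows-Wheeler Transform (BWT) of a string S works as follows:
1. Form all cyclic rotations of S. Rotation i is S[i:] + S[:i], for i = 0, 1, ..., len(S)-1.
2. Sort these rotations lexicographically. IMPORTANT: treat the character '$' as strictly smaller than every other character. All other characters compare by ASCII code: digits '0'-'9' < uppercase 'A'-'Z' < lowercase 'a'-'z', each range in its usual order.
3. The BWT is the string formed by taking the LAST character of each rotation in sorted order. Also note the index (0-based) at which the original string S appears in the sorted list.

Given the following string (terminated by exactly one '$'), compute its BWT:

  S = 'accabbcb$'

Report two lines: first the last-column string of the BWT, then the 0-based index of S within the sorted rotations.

Answer: bc$cabcba
2

Derivation:
All 9 rotations (rotation i = S[i:]+S[:i]):
  rot[0] = accabbcb$
  rot[1] = ccabbcb$a
  rot[2] = cabbcb$ac
  rot[3] = abbcb$acc
  rot[4] = bbcb$acca
  rot[5] = bcb$accab
  rot[6] = cb$accabb
  rot[7] = b$accabbc
  rot[8] = $accabbcb
Sorted (with $ < everything):
  sorted[0] = $accabbcb  (last char: 'b')
  sorted[1] = abbcb$acc  (last char: 'c')
  sorted[2] = accabbcb$  (last char: '$')
  sorted[3] = b$accabbc  (last char: 'c')
  sorted[4] = bbcb$acca  (last char: 'a')
  sorted[5] = bcb$accab  (last char: 'b')
  sorted[6] = cabbcb$ac  (last char: 'c')
  sorted[7] = cb$accabb  (last char: 'b')
  sorted[8] = ccabbcb$a  (last char: 'a')
Last column: bc$cabcba
Original string S is at sorted index 2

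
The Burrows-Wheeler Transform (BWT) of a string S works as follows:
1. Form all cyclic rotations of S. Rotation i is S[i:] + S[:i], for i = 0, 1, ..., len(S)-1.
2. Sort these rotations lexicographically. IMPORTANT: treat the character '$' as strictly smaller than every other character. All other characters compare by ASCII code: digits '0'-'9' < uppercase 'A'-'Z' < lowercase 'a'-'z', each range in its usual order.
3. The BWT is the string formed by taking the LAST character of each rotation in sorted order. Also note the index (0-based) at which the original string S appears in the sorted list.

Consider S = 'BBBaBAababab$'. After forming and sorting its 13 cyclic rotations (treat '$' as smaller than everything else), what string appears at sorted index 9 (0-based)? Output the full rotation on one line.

All 13 rotations (rotation i = S[i:]+S[:i]):
  rot[0] = BBBaBAababab$
  rot[1] = BBaBAababab$B
  rot[2] = BaBAababab$BB
  rot[3] = aBAababab$BBB
  rot[4] = BAababab$BBBa
  rot[5] = Aababab$BBBaB
  rot[6] = ababab$BBBaBA
  rot[7] = babab$BBBaBAa
  rot[8] = abab$BBBaBAab
  rot[9] = bab$BBBaBAaba
  rot[10] = ab$BBBaBAabab
  rot[11] = b$BBBaBAababa
  rot[12] = $BBBaBAababab
Sorted (with $ < everything):
  sorted[0] = $BBBaBAababab
  sorted[1] = Aababab$BBBaB
  sorted[2] = BAababab$BBBa
  sorted[3] = BBBaBAababab$
  sorted[4] = BBaBAababab$B
  sorted[5] = BaBAababab$BB
  sorted[6] = aBAababab$BBB
  sorted[7] = ab$BBBaBAabab
  sorted[8] = abab$BBBaBAab
  sorted[9] = ababab$BBBaBA
  sorted[10] = b$BBBaBAababa
  sorted[11] = bab$BBBaBAaba
  sorted[12] = babab$BBBaBAa
sorted[9] = ababab$BBBaBA

Answer: ababab$BBBaBA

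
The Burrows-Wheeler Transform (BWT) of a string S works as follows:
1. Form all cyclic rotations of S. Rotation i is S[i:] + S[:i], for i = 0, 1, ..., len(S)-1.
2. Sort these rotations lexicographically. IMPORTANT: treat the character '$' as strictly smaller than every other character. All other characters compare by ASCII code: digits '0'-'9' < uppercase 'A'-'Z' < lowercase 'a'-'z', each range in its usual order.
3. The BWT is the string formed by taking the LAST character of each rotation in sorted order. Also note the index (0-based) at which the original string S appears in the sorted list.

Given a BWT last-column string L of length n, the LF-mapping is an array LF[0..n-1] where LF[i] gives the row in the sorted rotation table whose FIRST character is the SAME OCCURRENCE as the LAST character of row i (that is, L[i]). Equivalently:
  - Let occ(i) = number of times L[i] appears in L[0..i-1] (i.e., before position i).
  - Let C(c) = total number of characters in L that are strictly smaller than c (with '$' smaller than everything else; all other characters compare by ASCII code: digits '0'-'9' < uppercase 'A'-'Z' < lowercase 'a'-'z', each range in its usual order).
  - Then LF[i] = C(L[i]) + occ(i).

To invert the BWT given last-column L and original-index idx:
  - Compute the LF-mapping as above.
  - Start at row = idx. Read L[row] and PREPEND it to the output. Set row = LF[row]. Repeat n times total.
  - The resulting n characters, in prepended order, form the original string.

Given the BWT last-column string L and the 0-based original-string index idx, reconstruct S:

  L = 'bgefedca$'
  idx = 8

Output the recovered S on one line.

Answer: gafcedeb$

Derivation:
LF mapping: 2 8 5 7 6 4 3 1 0
Walk LF starting at row 8, prepending L[row]:
  step 1: row=8, L[8]='$', prepend. Next row=LF[8]=0
  step 2: row=0, L[0]='b', prepend. Next row=LF[0]=2
  step 3: row=2, L[2]='e', prepend. Next row=LF[2]=5
  step 4: row=5, L[5]='d', prepend. Next row=LF[5]=4
  step 5: row=4, L[4]='e', prepend. Next row=LF[4]=6
  step 6: row=6, L[6]='c', prepend. Next row=LF[6]=3
  step 7: row=3, L[3]='f', prepend. Next row=LF[3]=7
  step 8: row=7, L[7]='a', prepend. Next row=LF[7]=1
  step 9: row=1, L[1]='g', prepend. Next row=LF[1]=8
Reversed output: gafcedeb$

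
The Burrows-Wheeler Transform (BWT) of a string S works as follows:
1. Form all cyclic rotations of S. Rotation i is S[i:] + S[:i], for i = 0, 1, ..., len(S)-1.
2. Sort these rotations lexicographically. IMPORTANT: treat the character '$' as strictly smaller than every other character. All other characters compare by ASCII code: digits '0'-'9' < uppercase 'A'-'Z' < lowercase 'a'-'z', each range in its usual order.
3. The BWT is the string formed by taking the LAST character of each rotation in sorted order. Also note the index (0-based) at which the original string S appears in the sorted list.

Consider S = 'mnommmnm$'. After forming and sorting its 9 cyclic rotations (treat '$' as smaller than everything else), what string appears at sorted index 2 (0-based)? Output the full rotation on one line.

Answer: mmmnm$mno

Derivation:
All 9 rotations (rotation i = S[i:]+S[:i]):
  rot[0] = mnommmnm$
  rot[1] = nommmnm$m
  rot[2] = ommmnm$mn
  rot[3] = mmmnm$mno
  rot[4] = mmnm$mnom
  rot[5] = mnm$mnomm
  rot[6] = nm$mnommm
  rot[7] = m$mnommmn
  rot[8] = $mnommmnm
Sorted (with $ < everything):
  sorted[0] = $mnommmnm
  sorted[1] = m$mnommmn
  sorted[2] = mmmnm$mno
  sorted[3] = mmnm$mnom
  sorted[4] = mnm$mnomm
  sorted[5] = mnommmnm$
  sorted[6] = nm$mnommm
  sorted[7] = nommmnm$m
  sorted[8] = ommmnm$mn
sorted[2] = mmmnm$mno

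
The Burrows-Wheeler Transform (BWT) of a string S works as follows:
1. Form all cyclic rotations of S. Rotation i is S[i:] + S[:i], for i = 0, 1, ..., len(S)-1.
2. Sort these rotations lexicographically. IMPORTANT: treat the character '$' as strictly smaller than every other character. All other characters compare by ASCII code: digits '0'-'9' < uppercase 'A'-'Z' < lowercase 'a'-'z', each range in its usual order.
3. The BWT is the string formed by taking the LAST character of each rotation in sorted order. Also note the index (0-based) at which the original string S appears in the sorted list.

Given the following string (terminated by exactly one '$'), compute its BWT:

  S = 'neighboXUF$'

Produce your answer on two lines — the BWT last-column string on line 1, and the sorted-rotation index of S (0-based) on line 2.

Answer: FUXohnige$b
9

Derivation:
All 11 rotations (rotation i = S[i:]+S[:i]):
  rot[0] = neighboXUF$
  rot[1] = eighboXUF$n
  rot[2] = ighboXUF$ne
  rot[3] = ghboXUF$nei
  rot[4] = hboXUF$neig
  rot[5] = boXUF$neigh
  rot[6] = oXUF$neighb
  rot[7] = XUF$neighbo
  rot[8] = UF$neighboX
  rot[9] = F$neighboXU
  rot[10] = $neighboXUF
Sorted (with $ < everything):
  sorted[0] = $neighboXUF  (last char: 'F')
  sorted[1] = F$neighboXU  (last char: 'U')
  sorted[2] = UF$neighboX  (last char: 'X')
  sorted[3] = XUF$neighbo  (last char: 'o')
  sorted[4] = boXUF$neigh  (last char: 'h')
  sorted[5] = eighboXUF$n  (last char: 'n')
  sorted[6] = ghboXUF$nei  (last char: 'i')
  sorted[7] = hboXUF$neig  (last char: 'g')
  sorted[8] = ighboXUF$ne  (last char: 'e')
  sorted[9] = neighboXUF$  (last char: '$')
  sorted[10] = oXUF$neighb  (last char: 'b')
Last column: FUXohnige$b
Original string S is at sorted index 9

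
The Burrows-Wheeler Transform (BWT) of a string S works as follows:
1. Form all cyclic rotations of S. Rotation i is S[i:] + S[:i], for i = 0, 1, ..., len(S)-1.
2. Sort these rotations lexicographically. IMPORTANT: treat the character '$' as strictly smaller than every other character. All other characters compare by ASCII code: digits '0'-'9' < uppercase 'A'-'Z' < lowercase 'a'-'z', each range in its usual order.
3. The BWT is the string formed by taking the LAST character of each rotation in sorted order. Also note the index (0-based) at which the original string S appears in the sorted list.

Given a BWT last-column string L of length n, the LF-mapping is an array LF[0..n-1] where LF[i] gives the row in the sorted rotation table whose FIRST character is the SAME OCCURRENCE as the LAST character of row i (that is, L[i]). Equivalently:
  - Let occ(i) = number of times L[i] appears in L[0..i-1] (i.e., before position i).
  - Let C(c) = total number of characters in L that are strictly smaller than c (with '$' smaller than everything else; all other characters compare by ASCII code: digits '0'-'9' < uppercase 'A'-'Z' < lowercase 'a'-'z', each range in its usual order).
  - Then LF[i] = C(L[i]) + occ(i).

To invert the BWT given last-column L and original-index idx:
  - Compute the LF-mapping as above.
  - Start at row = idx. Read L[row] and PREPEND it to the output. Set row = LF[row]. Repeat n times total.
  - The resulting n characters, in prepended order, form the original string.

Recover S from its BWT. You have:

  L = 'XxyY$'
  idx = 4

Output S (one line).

Answer: yYxX$

Derivation:
LF mapping: 1 3 4 2 0
Walk LF starting at row 4, prepending L[row]:
  step 1: row=4, L[4]='$', prepend. Next row=LF[4]=0
  step 2: row=0, L[0]='X', prepend. Next row=LF[0]=1
  step 3: row=1, L[1]='x', prepend. Next row=LF[1]=3
  step 4: row=3, L[3]='Y', prepend. Next row=LF[3]=2
  step 5: row=2, L[2]='y', prepend. Next row=LF[2]=4
Reversed output: yYxX$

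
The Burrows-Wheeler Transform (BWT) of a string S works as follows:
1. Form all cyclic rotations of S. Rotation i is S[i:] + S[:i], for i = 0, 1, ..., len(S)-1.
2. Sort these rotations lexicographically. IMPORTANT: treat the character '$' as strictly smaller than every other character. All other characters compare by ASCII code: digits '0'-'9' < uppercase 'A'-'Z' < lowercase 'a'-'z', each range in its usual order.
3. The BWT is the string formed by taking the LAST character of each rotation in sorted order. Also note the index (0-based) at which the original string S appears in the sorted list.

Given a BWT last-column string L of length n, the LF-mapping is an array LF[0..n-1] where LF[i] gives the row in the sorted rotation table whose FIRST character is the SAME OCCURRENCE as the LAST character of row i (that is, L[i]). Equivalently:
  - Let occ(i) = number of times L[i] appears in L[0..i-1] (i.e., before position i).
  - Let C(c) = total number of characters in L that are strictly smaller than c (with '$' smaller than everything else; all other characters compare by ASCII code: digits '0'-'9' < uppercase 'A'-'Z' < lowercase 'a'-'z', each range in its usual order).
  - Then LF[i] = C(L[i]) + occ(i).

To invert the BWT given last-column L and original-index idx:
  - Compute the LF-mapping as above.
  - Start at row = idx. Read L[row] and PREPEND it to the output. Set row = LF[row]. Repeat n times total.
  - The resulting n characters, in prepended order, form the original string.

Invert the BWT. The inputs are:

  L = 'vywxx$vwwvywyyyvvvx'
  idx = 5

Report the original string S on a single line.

LF mapping: 1 14 7 11 12 0 2 8 9 3 15 10 16 17 18 4 5 6 13
Walk LF starting at row 5, prepending L[row]:
  step 1: row=5, L[5]='$', prepend. Next row=LF[5]=0
  step 2: row=0, L[0]='v', prepend. Next row=LF[0]=1
  step 3: row=1, L[1]='y', prepend. Next row=LF[1]=14
  step 4: row=14, L[14]='y', prepend. Next row=LF[14]=18
  step 5: row=18, L[18]='x', prepend. Next row=LF[18]=13
  step 6: row=13, L[13]='y', prepend. Next row=LF[13]=17
  step 7: row=17, L[17]='v', prepend. Next row=LF[17]=6
  step 8: row=6, L[6]='v', prepend. Next row=LF[6]=2
  step 9: row=2, L[2]='w', prepend. Next row=LF[2]=7
  step 10: row=7, L[7]='w', prepend. Next row=LF[7]=8
  step 11: row=8, L[8]='w', prepend. Next row=LF[8]=9
  step 12: row=9, L[9]='v', prepend. Next row=LF[9]=3
  step 13: row=3, L[3]='x', prepend. Next row=LF[3]=11
  step 14: row=11, L[11]='w', prepend. Next row=LF[11]=10
  step 15: row=10, L[10]='y', prepend. Next row=LF[10]=15
  step 16: row=15, L[15]='v', prepend. Next row=LF[15]=4
  step 17: row=4, L[4]='x', prepend. Next row=LF[4]=12
  step 18: row=12, L[12]='y', prepend. Next row=LF[12]=16
  step 19: row=16, L[16]='v', prepend. Next row=LF[16]=5
Reversed output: vyxvywxvwwwvvyxyyv$

Answer: vyxvywxvwwwvvyxyyv$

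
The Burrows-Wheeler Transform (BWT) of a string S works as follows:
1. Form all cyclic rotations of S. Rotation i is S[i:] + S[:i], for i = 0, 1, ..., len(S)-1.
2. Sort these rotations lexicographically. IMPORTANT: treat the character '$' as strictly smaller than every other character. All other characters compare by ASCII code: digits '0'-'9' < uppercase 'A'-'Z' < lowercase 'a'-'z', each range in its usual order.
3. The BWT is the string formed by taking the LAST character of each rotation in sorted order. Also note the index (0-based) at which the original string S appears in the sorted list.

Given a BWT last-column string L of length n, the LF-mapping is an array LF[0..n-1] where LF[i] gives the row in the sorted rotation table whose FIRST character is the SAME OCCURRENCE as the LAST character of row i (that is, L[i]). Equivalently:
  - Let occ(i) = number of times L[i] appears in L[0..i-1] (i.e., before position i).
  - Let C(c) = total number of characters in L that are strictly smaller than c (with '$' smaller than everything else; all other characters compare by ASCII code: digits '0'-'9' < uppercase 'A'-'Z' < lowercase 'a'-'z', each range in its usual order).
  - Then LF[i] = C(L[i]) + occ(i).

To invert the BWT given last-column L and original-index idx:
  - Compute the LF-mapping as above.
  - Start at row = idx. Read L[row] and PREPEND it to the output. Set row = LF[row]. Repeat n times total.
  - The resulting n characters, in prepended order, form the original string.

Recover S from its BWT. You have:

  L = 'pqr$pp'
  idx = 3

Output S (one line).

LF mapping: 1 4 5 0 2 3
Walk LF starting at row 3, prepending L[row]:
  step 1: row=3, L[3]='$', prepend. Next row=LF[3]=0
  step 2: row=0, L[0]='p', prepend. Next row=LF[0]=1
  step 3: row=1, L[1]='q', prepend. Next row=LF[1]=4
  step 4: row=4, L[4]='p', prepend. Next row=LF[4]=2
  step 5: row=2, L[2]='r', prepend. Next row=LF[2]=5
  step 6: row=5, L[5]='p', prepend. Next row=LF[5]=3
Reversed output: prpqp$

Answer: prpqp$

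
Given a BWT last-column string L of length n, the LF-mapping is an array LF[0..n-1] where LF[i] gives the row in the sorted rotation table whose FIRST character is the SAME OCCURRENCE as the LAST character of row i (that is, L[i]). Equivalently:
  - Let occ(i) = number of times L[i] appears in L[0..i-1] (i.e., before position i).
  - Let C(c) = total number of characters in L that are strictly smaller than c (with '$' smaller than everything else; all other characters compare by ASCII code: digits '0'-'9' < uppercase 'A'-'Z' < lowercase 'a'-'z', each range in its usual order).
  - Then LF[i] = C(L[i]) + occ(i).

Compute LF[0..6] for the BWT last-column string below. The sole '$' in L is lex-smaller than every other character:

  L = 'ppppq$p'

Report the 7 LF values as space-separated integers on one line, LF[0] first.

Char counts: '$':1, 'p':5, 'q':1
C (first-col start): C('$')=0, C('p')=1, C('q')=6
L[0]='p': occ=0, LF[0]=C('p')+0=1+0=1
L[1]='p': occ=1, LF[1]=C('p')+1=1+1=2
L[2]='p': occ=2, LF[2]=C('p')+2=1+2=3
L[3]='p': occ=3, LF[3]=C('p')+3=1+3=4
L[4]='q': occ=0, LF[4]=C('q')+0=6+0=6
L[5]='$': occ=0, LF[5]=C('$')+0=0+0=0
L[6]='p': occ=4, LF[6]=C('p')+4=1+4=5

Answer: 1 2 3 4 6 0 5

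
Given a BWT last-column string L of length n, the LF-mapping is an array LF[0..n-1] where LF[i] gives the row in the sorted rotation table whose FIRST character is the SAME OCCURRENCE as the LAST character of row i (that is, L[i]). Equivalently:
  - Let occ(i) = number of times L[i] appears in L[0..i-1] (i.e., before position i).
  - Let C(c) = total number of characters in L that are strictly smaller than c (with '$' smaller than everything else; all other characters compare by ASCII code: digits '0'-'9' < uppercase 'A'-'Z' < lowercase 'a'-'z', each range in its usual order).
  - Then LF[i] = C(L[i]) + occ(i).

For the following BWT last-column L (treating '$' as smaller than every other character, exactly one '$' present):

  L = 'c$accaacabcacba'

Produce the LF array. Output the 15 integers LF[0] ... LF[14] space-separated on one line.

Char counts: '$':1, 'a':6, 'b':2, 'c':6
C (first-col start): C('$')=0, C('a')=1, C('b')=7, C('c')=9
L[0]='c': occ=0, LF[0]=C('c')+0=9+0=9
L[1]='$': occ=0, LF[1]=C('$')+0=0+0=0
L[2]='a': occ=0, LF[2]=C('a')+0=1+0=1
L[3]='c': occ=1, LF[3]=C('c')+1=9+1=10
L[4]='c': occ=2, LF[4]=C('c')+2=9+2=11
L[5]='a': occ=1, LF[5]=C('a')+1=1+1=2
L[6]='a': occ=2, LF[6]=C('a')+2=1+2=3
L[7]='c': occ=3, LF[7]=C('c')+3=9+3=12
L[8]='a': occ=3, LF[8]=C('a')+3=1+3=4
L[9]='b': occ=0, LF[9]=C('b')+0=7+0=7
L[10]='c': occ=4, LF[10]=C('c')+4=9+4=13
L[11]='a': occ=4, LF[11]=C('a')+4=1+4=5
L[12]='c': occ=5, LF[12]=C('c')+5=9+5=14
L[13]='b': occ=1, LF[13]=C('b')+1=7+1=8
L[14]='a': occ=5, LF[14]=C('a')+5=1+5=6

Answer: 9 0 1 10 11 2 3 12 4 7 13 5 14 8 6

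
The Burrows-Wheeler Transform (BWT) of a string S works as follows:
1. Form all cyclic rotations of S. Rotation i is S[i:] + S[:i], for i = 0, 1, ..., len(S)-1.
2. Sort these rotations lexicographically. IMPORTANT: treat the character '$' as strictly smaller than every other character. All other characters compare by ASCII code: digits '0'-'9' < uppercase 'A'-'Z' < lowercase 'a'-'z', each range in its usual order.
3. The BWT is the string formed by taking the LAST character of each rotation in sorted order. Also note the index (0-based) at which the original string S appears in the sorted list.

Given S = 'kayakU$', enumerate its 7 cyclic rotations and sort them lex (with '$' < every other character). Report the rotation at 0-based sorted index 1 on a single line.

Answer: U$kayak

Derivation:
All 7 rotations (rotation i = S[i:]+S[:i]):
  rot[0] = kayakU$
  rot[1] = ayakU$k
  rot[2] = yakU$ka
  rot[3] = akU$kay
  rot[4] = kU$kaya
  rot[5] = U$kayak
  rot[6] = $kayakU
Sorted (with $ < everything):
  sorted[0] = $kayakU
  sorted[1] = U$kayak
  sorted[2] = akU$kay
  sorted[3] = ayakU$k
  sorted[4] = kU$kaya
  sorted[5] = kayakU$
  sorted[6] = yakU$ka
sorted[1] = U$kayak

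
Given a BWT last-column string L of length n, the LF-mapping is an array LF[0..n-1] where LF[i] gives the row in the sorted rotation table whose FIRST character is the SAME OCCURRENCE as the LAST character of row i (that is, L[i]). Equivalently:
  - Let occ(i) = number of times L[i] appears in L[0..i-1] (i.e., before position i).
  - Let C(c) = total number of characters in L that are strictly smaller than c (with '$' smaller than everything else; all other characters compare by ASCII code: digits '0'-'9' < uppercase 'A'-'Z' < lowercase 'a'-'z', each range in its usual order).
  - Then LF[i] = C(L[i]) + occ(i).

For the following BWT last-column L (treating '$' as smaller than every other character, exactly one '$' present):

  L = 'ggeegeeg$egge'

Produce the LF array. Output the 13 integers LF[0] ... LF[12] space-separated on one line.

Char counts: '$':1, 'e':6, 'g':6
C (first-col start): C('$')=0, C('e')=1, C('g')=7
L[0]='g': occ=0, LF[0]=C('g')+0=7+0=7
L[1]='g': occ=1, LF[1]=C('g')+1=7+1=8
L[2]='e': occ=0, LF[2]=C('e')+0=1+0=1
L[3]='e': occ=1, LF[3]=C('e')+1=1+1=2
L[4]='g': occ=2, LF[4]=C('g')+2=7+2=9
L[5]='e': occ=2, LF[5]=C('e')+2=1+2=3
L[6]='e': occ=3, LF[6]=C('e')+3=1+3=4
L[7]='g': occ=3, LF[7]=C('g')+3=7+3=10
L[8]='$': occ=0, LF[8]=C('$')+0=0+0=0
L[9]='e': occ=4, LF[9]=C('e')+4=1+4=5
L[10]='g': occ=4, LF[10]=C('g')+4=7+4=11
L[11]='g': occ=5, LF[11]=C('g')+5=7+5=12
L[12]='e': occ=5, LF[12]=C('e')+5=1+5=6

Answer: 7 8 1 2 9 3 4 10 0 5 11 12 6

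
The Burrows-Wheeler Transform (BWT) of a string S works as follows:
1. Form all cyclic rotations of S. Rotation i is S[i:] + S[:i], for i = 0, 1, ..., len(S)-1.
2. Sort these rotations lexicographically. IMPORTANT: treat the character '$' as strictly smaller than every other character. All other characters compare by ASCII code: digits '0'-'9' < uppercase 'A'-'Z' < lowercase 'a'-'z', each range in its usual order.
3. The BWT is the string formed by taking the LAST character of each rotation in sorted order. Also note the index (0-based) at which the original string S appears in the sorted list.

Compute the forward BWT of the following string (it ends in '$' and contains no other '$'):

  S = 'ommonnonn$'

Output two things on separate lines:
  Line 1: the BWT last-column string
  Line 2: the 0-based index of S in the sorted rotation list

All 10 rotations (rotation i = S[i:]+S[:i]):
  rot[0] = ommonnonn$
  rot[1] = mmonnonn$o
  rot[2] = monnonn$om
  rot[3] = onnonn$omm
  rot[4] = nnonn$ommo
  rot[5] = nonn$ommon
  rot[6] = onn$ommonn
  rot[7] = nn$ommonno
  rot[8] = n$ommonnon
  rot[9] = $ommonnonn
Sorted (with $ < everything):
  sorted[0] = $ommonnonn  (last char: 'n')
  sorted[1] = mmonnonn$o  (last char: 'o')
  sorted[2] = monnonn$om  (last char: 'm')
  sorted[3] = n$ommonnon  (last char: 'n')
  sorted[4] = nn$ommonno  (last char: 'o')
  sorted[5] = nnonn$ommo  (last char: 'o')
  sorted[6] = nonn$ommon  (last char: 'n')
  sorted[7] = ommonnonn$  (last char: '$')
  sorted[8] = onn$ommonn  (last char: 'n')
  sorted[9] = onnonn$omm  (last char: 'm')
Last column: nomnoon$nm
Original string S is at sorted index 7

Answer: nomnoon$nm
7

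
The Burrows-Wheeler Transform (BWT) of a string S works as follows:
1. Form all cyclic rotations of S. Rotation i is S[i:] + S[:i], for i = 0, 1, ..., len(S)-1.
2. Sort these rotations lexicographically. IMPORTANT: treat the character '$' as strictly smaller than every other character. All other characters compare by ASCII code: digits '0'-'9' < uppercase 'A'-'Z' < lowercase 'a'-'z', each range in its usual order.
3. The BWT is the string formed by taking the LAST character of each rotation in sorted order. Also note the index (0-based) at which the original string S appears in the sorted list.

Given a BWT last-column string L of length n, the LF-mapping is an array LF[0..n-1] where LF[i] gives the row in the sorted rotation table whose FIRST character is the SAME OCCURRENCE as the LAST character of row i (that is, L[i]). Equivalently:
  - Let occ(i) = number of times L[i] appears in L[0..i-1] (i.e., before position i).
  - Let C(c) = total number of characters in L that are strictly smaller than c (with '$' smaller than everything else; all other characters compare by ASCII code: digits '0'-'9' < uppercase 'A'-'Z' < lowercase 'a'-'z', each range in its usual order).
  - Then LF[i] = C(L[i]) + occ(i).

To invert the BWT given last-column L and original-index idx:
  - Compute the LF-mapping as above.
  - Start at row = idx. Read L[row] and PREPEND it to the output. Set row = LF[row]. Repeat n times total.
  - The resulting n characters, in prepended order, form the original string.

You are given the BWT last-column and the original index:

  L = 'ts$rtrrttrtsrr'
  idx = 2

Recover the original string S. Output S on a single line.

LF mapping: 9 7 0 1 10 2 3 11 12 4 13 8 5 6
Walk LF starting at row 2, prepending L[row]:
  step 1: row=2, L[2]='$', prepend. Next row=LF[2]=0
  step 2: row=0, L[0]='t', prepend. Next row=LF[0]=9
  step 3: row=9, L[9]='r', prepend. Next row=LF[9]=4
  step 4: row=4, L[4]='t', prepend. Next row=LF[4]=10
  step 5: row=10, L[10]='t', prepend. Next row=LF[10]=13
  step 6: row=13, L[13]='r', prepend. Next row=LF[13]=6
  step 7: row=6, L[6]='r', prepend. Next row=LF[6]=3
  step 8: row=3, L[3]='r', prepend. Next row=LF[3]=1
  step 9: row=1, L[1]='s', prepend. Next row=LF[1]=7
  step 10: row=7, L[7]='t', prepend. Next row=LF[7]=11
  step 11: row=11, L[11]='s', prepend. Next row=LF[11]=8
  step 12: row=8, L[8]='t', prepend. Next row=LF[8]=12
  step 13: row=12, L[12]='r', prepend. Next row=LF[12]=5
  step 14: row=5, L[5]='r', prepend. Next row=LF[5]=2
Reversed output: rrtstsrrrttrt$

Answer: rrtstsrrrttrt$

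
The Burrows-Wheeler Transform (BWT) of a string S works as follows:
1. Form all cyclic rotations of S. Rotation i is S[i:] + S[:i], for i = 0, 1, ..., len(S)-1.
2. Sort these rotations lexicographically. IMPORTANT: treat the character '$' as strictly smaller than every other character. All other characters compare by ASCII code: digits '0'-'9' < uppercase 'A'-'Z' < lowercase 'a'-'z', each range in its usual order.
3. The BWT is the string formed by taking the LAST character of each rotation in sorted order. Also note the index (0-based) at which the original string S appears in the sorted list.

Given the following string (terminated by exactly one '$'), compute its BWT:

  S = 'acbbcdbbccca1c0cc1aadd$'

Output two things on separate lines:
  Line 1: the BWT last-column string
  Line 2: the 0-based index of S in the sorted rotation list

All 23 rotations (rotation i = S[i:]+S[:i]):
  rot[0] = acbbcdbbccca1c0cc1aadd$
  rot[1] = cbbcdbbccca1c0cc1aadd$a
  rot[2] = bbcdbbccca1c0cc1aadd$ac
  rot[3] = bcdbbccca1c0cc1aadd$acb
  rot[4] = cdbbccca1c0cc1aadd$acbb
  rot[5] = dbbccca1c0cc1aadd$acbbc
  rot[6] = bbccca1c0cc1aadd$acbbcd
  rot[7] = bccca1c0cc1aadd$acbbcdb
  rot[8] = ccca1c0cc1aadd$acbbcdbb
  rot[9] = cca1c0cc1aadd$acbbcdbbc
  rot[10] = ca1c0cc1aadd$acbbcdbbcc
  rot[11] = a1c0cc1aadd$acbbcdbbccc
  rot[12] = 1c0cc1aadd$acbbcdbbccca
  rot[13] = c0cc1aadd$acbbcdbbccca1
  rot[14] = 0cc1aadd$acbbcdbbccca1c
  rot[15] = cc1aadd$acbbcdbbccca1c0
  rot[16] = c1aadd$acbbcdbbccca1c0c
  rot[17] = 1aadd$acbbcdbbccca1c0cc
  rot[18] = aadd$acbbcdbbccca1c0cc1
  rot[19] = add$acbbcdbbccca1c0cc1a
  rot[20] = dd$acbbcdbbccca1c0cc1aa
  rot[21] = d$acbbcdbbccca1c0cc1aad
  rot[22] = $acbbcdbbccca1c0cc1aadd
Sorted (with $ < everything):
  sorted[0] = $acbbcdbbccca1c0cc1aadd  (last char: 'd')
  sorted[1] = 0cc1aadd$acbbcdbbccca1c  (last char: 'c')
  sorted[2] = 1aadd$acbbcdbbccca1c0cc  (last char: 'c')
  sorted[3] = 1c0cc1aadd$acbbcdbbccca  (last char: 'a')
  sorted[4] = a1c0cc1aadd$acbbcdbbccc  (last char: 'c')
  sorted[5] = aadd$acbbcdbbccca1c0cc1  (last char: '1')
  sorted[6] = acbbcdbbccca1c0cc1aadd$  (last char: '$')
  sorted[7] = add$acbbcdbbccca1c0cc1a  (last char: 'a')
  sorted[8] = bbccca1c0cc1aadd$acbbcd  (last char: 'd')
  sorted[9] = bbcdbbccca1c0cc1aadd$ac  (last char: 'c')
  sorted[10] = bccca1c0cc1aadd$acbbcdb  (last char: 'b')
  sorted[11] = bcdbbccca1c0cc1aadd$acb  (last char: 'b')
  sorted[12] = c0cc1aadd$acbbcdbbccca1  (last char: '1')
  sorted[13] = c1aadd$acbbcdbbccca1c0c  (last char: 'c')
  sorted[14] = ca1c0cc1aadd$acbbcdbbcc  (last char: 'c')
  sorted[15] = cbbcdbbccca1c0cc1aadd$a  (last char: 'a')
  sorted[16] = cc1aadd$acbbcdbbccca1c0  (last char: '0')
  sorted[17] = cca1c0cc1aadd$acbbcdbbc  (last char: 'c')
  sorted[18] = ccca1c0cc1aadd$acbbcdbb  (last char: 'b')
  sorted[19] = cdbbccca1c0cc1aadd$acbb  (last char: 'b')
  sorted[20] = d$acbbcdbbccca1c0cc1aad  (last char: 'd')
  sorted[21] = dbbccca1c0cc1aadd$acbbc  (last char: 'c')
  sorted[22] = dd$acbbcdbbccca1c0cc1aa  (last char: 'a')
Last column: dccac1$adcbb1cca0cbbdca
Original string S is at sorted index 6

Answer: dccac1$adcbb1cca0cbbdca
6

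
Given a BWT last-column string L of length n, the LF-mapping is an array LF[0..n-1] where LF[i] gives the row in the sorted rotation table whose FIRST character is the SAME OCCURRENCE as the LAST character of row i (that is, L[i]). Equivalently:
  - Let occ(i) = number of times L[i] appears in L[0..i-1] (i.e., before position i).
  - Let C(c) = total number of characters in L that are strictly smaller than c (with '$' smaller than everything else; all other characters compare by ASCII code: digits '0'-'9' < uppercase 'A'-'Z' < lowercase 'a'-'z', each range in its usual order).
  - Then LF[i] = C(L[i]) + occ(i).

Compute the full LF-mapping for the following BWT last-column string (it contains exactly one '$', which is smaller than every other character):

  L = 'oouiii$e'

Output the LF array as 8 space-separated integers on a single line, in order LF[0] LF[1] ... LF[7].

Answer: 5 6 7 2 3 4 0 1

Derivation:
Char counts: '$':1, 'e':1, 'i':3, 'o':2, 'u':1
C (first-col start): C('$')=0, C('e')=1, C('i')=2, C('o')=5, C('u')=7
L[0]='o': occ=0, LF[0]=C('o')+0=5+0=5
L[1]='o': occ=1, LF[1]=C('o')+1=5+1=6
L[2]='u': occ=0, LF[2]=C('u')+0=7+0=7
L[3]='i': occ=0, LF[3]=C('i')+0=2+0=2
L[4]='i': occ=1, LF[4]=C('i')+1=2+1=3
L[5]='i': occ=2, LF[5]=C('i')+2=2+2=4
L[6]='$': occ=0, LF[6]=C('$')+0=0+0=0
L[7]='e': occ=0, LF[7]=C('e')+0=1+0=1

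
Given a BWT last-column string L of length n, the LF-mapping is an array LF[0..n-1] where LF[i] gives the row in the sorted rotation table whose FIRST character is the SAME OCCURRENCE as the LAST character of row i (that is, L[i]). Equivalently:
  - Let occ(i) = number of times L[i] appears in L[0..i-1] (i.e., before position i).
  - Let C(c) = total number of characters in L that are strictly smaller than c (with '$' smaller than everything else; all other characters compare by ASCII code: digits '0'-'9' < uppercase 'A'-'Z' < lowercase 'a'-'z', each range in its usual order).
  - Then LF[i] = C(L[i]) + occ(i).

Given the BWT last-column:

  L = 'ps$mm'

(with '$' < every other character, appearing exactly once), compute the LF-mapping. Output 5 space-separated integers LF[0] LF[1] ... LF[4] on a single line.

Answer: 3 4 0 1 2

Derivation:
Char counts: '$':1, 'm':2, 'p':1, 's':1
C (first-col start): C('$')=0, C('m')=1, C('p')=3, C('s')=4
L[0]='p': occ=0, LF[0]=C('p')+0=3+0=3
L[1]='s': occ=0, LF[1]=C('s')+0=4+0=4
L[2]='$': occ=0, LF[2]=C('$')+0=0+0=0
L[3]='m': occ=0, LF[3]=C('m')+0=1+0=1
L[4]='m': occ=1, LF[4]=C('m')+1=1+1=2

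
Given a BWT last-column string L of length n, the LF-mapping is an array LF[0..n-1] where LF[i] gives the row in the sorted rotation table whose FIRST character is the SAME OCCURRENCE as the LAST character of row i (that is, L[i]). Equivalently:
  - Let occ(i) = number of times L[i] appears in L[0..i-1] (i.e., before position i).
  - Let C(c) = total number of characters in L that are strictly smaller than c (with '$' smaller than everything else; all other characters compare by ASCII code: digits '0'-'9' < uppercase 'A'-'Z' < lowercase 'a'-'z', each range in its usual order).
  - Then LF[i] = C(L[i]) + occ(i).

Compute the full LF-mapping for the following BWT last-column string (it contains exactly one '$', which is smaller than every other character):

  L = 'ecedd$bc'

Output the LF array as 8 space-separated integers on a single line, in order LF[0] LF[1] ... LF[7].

Char counts: '$':1, 'b':1, 'c':2, 'd':2, 'e':2
C (first-col start): C('$')=0, C('b')=1, C('c')=2, C('d')=4, C('e')=6
L[0]='e': occ=0, LF[0]=C('e')+0=6+0=6
L[1]='c': occ=0, LF[1]=C('c')+0=2+0=2
L[2]='e': occ=1, LF[2]=C('e')+1=6+1=7
L[3]='d': occ=0, LF[3]=C('d')+0=4+0=4
L[4]='d': occ=1, LF[4]=C('d')+1=4+1=5
L[5]='$': occ=0, LF[5]=C('$')+0=0+0=0
L[6]='b': occ=0, LF[6]=C('b')+0=1+0=1
L[7]='c': occ=1, LF[7]=C('c')+1=2+1=3

Answer: 6 2 7 4 5 0 1 3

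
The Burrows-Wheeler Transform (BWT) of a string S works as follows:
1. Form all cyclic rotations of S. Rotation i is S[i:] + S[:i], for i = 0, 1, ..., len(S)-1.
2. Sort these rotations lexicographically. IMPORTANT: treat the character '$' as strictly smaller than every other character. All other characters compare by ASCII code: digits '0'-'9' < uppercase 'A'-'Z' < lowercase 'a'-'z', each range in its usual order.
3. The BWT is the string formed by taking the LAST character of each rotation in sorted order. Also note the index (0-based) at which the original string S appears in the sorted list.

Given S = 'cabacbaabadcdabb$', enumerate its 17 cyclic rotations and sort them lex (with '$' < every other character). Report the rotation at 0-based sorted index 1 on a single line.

Answer: aabadcdabb$cabacb

Derivation:
All 17 rotations (rotation i = S[i:]+S[:i]):
  rot[0] = cabacbaabadcdabb$
  rot[1] = abacbaabadcdabb$c
  rot[2] = bacbaabadcdabb$ca
  rot[3] = acbaabadcdabb$cab
  rot[4] = cbaabadcdabb$caba
  rot[5] = baabadcdabb$cabac
  rot[6] = aabadcdabb$cabacb
  rot[7] = abadcdabb$cabacba
  rot[8] = badcdabb$cabacbaa
  rot[9] = adcdabb$cabacbaab
  rot[10] = dcdabb$cabacbaaba
  rot[11] = cdabb$cabacbaabad
  rot[12] = dabb$cabacbaabadc
  rot[13] = abb$cabacbaabadcd
  rot[14] = bb$cabacbaabadcda
  rot[15] = b$cabacbaabadcdab
  rot[16] = $cabacbaabadcdabb
Sorted (with $ < everything):
  sorted[0] = $cabacbaabadcdabb
  sorted[1] = aabadcdabb$cabacb
  sorted[2] = abacbaabadcdabb$c
  sorted[3] = abadcdabb$cabacba
  sorted[4] = abb$cabacbaabadcd
  sorted[5] = acbaabadcdabb$cab
  sorted[6] = adcdabb$cabacbaab
  sorted[7] = b$cabacbaabadcdab
  sorted[8] = baabadcdabb$cabac
  sorted[9] = bacbaabadcdabb$ca
  sorted[10] = badcdabb$cabacbaa
  sorted[11] = bb$cabacbaabadcda
  sorted[12] = cabacbaabadcdabb$
  sorted[13] = cbaabadcdabb$caba
  sorted[14] = cdabb$cabacbaabad
  sorted[15] = dabb$cabacbaabadc
  sorted[16] = dcdabb$cabacbaaba
sorted[1] = aabadcdabb$cabacb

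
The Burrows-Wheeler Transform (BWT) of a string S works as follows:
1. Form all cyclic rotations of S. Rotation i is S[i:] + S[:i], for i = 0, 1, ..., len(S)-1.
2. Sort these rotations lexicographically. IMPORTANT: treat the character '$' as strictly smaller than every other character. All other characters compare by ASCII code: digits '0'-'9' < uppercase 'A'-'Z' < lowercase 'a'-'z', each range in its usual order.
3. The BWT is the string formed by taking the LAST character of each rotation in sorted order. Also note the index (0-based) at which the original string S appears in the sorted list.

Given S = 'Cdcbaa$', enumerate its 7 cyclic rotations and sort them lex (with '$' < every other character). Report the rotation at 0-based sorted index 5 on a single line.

All 7 rotations (rotation i = S[i:]+S[:i]):
  rot[0] = Cdcbaa$
  rot[1] = dcbaa$C
  rot[2] = cbaa$Cd
  rot[3] = baa$Cdc
  rot[4] = aa$Cdcb
  rot[5] = a$Cdcba
  rot[6] = $Cdcbaa
Sorted (with $ < everything):
  sorted[0] = $Cdcbaa
  sorted[1] = Cdcbaa$
  sorted[2] = a$Cdcba
  sorted[3] = aa$Cdcb
  sorted[4] = baa$Cdc
  sorted[5] = cbaa$Cd
  sorted[6] = dcbaa$C
sorted[5] = cbaa$Cd

Answer: cbaa$Cd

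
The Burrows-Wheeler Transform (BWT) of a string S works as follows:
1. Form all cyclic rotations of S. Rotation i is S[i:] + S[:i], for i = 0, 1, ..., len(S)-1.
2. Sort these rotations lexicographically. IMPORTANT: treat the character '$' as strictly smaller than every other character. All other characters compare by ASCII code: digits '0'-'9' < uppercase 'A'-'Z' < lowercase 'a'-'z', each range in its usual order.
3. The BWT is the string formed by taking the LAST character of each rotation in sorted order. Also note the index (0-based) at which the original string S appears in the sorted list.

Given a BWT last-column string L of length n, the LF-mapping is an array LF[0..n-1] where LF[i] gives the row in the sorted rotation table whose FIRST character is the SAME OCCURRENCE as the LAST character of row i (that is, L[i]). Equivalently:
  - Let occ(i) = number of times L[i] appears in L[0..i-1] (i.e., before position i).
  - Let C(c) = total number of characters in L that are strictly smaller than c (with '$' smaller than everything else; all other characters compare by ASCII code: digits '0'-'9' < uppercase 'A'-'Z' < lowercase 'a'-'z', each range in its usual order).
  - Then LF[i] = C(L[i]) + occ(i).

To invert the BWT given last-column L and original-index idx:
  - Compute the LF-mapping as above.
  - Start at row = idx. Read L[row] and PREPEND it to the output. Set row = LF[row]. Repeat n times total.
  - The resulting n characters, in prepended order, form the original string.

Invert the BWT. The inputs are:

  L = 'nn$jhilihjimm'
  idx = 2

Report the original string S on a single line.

LF mapping: 11 12 0 6 1 3 8 4 2 7 5 9 10
Walk LF starting at row 2, prepending L[row]:
  step 1: row=2, L[2]='$', prepend. Next row=LF[2]=0
  step 2: row=0, L[0]='n', prepend. Next row=LF[0]=11
  step 3: row=11, L[11]='m', prepend. Next row=LF[11]=9
  step 4: row=9, L[9]='j', prepend. Next row=LF[9]=7
  step 5: row=7, L[7]='i', prepend. Next row=LF[7]=4
  step 6: row=4, L[4]='h', prepend. Next row=LF[4]=1
  step 7: row=1, L[1]='n', prepend. Next row=LF[1]=12
  step 8: row=12, L[12]='m', prepend. Next row=LF[12]=10
  step 9: row=10, L[10]='i', prepend. Next row=LF[10]=5
  step 10: row=5, L[5]='i', prepend. Next row=LF[5]=3
  step 11: row=3, L[3]='j', prepend. Next row=LF[3]=6
  step 12: row=6, L[6]='l', prepend. Next row=LF[6]=8
  step 13: row=8, L[8]='h', prepend. Next row=LF[8]=2
Reversed output: hljiimnhijmn$

Answer: hljiimnhijmn$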